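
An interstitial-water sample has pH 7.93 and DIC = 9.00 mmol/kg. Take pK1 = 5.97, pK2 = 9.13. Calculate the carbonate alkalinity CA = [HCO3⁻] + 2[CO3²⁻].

CA = [HCO3⁻] + 2[CO3²⁻] = (α₁ + 2α₂)·DIC
At pH 7.93: [H⁺]/K1 = 10^-1.96 = 0.010965, K2/[H⁺] = 10^-1.20 = 0.063096
α₁ = 1/(1 + 0.010965 + 0.063096) = 1/1.0741 = 0.9310; α₂ = α₁·K2/[H⁺] = 0.05875
α₁ + 2α₂ = 1.0485
CA = 1.0485 × 9.00 = 9.44 mmol/kg

CA = 9.44 mmol/kg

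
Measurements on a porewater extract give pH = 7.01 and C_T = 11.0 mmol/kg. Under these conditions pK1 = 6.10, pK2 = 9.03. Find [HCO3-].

[HCO3⁻] = 9.71 mmol/kg

α₁ = 1 / (1 + [H⁺]/K1 + K2/[H⁺]) = 1 / (1 + 10^-0.91 + 10^-2.02)
   = 1 / (1 + 0.12303 + 0.0095499) = 1/1.1326 = 0.8829
[HCO3⁻] = α₁ × DIC = 0.8829 × 11.0 = 9.71 mmol/kg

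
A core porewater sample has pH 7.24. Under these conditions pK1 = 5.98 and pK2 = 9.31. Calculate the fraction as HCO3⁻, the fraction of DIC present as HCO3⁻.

α₁ = 1 / (1 + [H⁺]/K1 + K2/[H⁺]) = 1 / (1 + 10^-1.26 + 10^-2.07)
   = 1 / (1 + 0.054954 + 0.0085114) = 1/1.0635 = 0.9403

α₁ = 0.940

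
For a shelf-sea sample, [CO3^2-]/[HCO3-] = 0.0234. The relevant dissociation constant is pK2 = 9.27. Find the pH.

pH = 7.64

From K2 = [H⁺][CO3^2-]/[HCO3-]:  pH = pK2 + log₁₀([CO3^2-]/[HCO3-])
log₁₀(0.0234) = -1.631
pH = 9.27 + (-1.631) = 7.64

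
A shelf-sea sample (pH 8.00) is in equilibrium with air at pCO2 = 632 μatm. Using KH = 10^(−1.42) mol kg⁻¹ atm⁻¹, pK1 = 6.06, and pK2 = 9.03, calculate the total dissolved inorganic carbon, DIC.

DIC = 2.31 mmol/kg

[CO2*] = KH · pCO2 = 10^(−1.42) × 632×10^-6 = 2.403×10^-5 mol/kg
α₀ = 1/(1 + K1/[H⁺] + K1K2/[H⁺]²) = 1/(1 + 10^+1.94 + 10^+0.91) = 0.01039
DIC = [CO2*]/α₀ = 2.403×10^-5 / 0.01039 = 2.31 mmol/kg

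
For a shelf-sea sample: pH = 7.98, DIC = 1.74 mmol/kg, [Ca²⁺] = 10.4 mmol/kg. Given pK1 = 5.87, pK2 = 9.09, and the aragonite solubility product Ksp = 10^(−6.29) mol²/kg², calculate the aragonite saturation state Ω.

α₂ = 1 / (1 + [H⁺]/K2 + [H⁺]²/(K1K2)) = 1 / (1 + 10^+1.11 + 10^-1.00)
   = 1 / (1 + 12.882 + 0.10000) = 1/13.982 = 0.07152
[CO3²⁻] = α₂ × DIC = 0.07152 × 1.74 = 0.1244 mmol/kg
Ksp = 10^(−6.29) = 5.129×10^-7
Ω = [Ca²⁺][CO3²⁻]/Ksp = (10.4×10^-3)(1.244×10^-4) / 5.129×10^-7 = 2.52

Ω = 2.52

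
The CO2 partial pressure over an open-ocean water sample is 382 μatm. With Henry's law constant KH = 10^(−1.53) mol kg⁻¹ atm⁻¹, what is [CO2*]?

KH = 10^(−1.53) = 2.951×10^-2 mol kg⁻¹ atm⁻¹
[CO2*] = KH · pCO2 = 2.951×10^-2 × 382×10^-6 atm = 1.13×10^-5 mol/kg

[CO2*] = 11.3 μmol/kg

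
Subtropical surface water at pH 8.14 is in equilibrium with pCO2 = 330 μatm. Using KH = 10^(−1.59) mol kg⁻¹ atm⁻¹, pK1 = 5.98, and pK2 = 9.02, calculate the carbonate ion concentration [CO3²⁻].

[CO3²⁻] = 0.162 mmol/kg

[CO2*] = KH · pCO2 = 10^(−1.59) × 330×10^-6 = 8.482×10^-6 mol/kg
α₀ = 1/(1 + K1/[H⁺] + K1K2/[H⁺]²) = 1/(1 + 10^+2.16 + 10^+1.28) = 0.006075
DIC = [CO2*]/α₀ = 8.482×10^-6 / 0.006075 = 1.396 mmol/kg
[CO3²⁻] = α₂·DIC; α₂ = 0.1158, so [CO3²⁻] = 0.1158 × 1.396 = 0.162 mmol/kg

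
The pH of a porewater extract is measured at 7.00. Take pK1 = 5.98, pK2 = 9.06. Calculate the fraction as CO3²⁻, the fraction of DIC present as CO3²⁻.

α₂ = 1 / (1 + [H⁺]/K2 + [H⁺]²/(K1K2)) = 1 / (1 + 10^+2.06 + 10^+1.04)
   = 1 / (1 + 114.82 + 10.965) = 1/126.78 = 0.007888

α₂ = 0.00789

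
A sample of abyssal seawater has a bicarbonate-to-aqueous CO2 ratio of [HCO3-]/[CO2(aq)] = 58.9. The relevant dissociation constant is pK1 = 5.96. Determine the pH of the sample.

pH = 7.73

From K1 = [H⁺][HCO3-]/[CO2(aq)]:  pH = pK1 + log₁₀([HCO3-]/[CO2(aq)])
log₁₀(58.9) = +1.770
pH = 5.96 + (+1.770) = 7.73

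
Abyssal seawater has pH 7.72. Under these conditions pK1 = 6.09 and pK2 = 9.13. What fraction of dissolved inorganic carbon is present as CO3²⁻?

α₂ = 0.0366

α₂ = 1 / (1 + [H⁺]/K2 + [H⁺]²/(K1K2)) = 1 / (1 + 10^+1.41 + 10^-0.22)
   = 1 / (1 + 25.704 + 0.60256) = 1/27.307 = 0.03662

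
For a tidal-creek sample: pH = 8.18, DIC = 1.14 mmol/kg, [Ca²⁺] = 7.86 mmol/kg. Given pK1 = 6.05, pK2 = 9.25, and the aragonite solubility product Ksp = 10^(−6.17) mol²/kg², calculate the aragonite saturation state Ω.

α₂ = 1 / (1 + [H⁺]/K2 + [H⁺]²/(K1K2)) = 1 / (1 + 10^+1.07 + 10^-1.06)
   = 1 / (1 + 11.749 + 0.087096) = 1/12.836 = 0.07791
[CO3²⁻] = α₂ × DIC = 0.07791 × 1.14 = 0.08881 mmol/kg
Ksp = 10^(−6.17) = 6.761×10^-7
Ω = [Ca²⁺][CO3²⁻]/Ksp = (7.86×10^-3)(8.881×10^-5) / 6.761×10^-7 = 1.03

Ω = 1.03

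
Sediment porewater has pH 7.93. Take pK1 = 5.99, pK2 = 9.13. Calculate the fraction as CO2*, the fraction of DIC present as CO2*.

α₀ = 0.0107

α₀ = 1 / (1 + K1/[H⁺] + K1K2/[H⁺]²) = 1 / (1 + 10^+1.94 + 10^+0.74)
   = 1 / (1 + 87.096 + 5.4954) = 1/93.592 = 0.01068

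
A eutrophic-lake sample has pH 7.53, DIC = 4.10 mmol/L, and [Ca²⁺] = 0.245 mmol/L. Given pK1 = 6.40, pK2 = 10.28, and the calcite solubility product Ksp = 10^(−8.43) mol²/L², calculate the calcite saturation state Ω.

α₂ = 1 / (1 + [H⁺]/K2 + [H⁺]²/(K1K2)) = 1 / (1 + 10^+2.75 + 10^+1.62)
   = 1 / (1 + 562.34 + 41.687) = 1/605.03 = 0.001653
[CO3²⁻] = α₂ × DIC = 0.001653 × 4.10 = 0.006777 mmol/L = 6.777 μmol/L
Ksp = 10^(−8.43) = 3.715×10^-9
Ω = [Ca²⁺][CO3²⁻]/Ksp = (0.245×10^-3)(6.777×10^-6) / 3.715×10^-9 = 0.447

Ω = 0.447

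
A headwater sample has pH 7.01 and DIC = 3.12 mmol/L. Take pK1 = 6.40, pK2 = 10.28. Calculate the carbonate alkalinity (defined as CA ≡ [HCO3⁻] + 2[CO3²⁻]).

CA = 2.51 mmol/L

CA = [HCO3⁻] + 2[CO3²⁻] = (α₁ + 2α₂)·DIC
At pH 7.01: [H⁺]/K1 = 10^-0.61 = 0.24547, K2/[H⁺] = 10^-3.27 = 0.00053703
α₁ = 1/(1 + 0.24547 + 0.00053703) = 1/1.2460 = 0.8026; α₂ = α₁·K2/[H⁺] = 0.0004310
α₁ + 2α₂ = 0.8034
CA = 0.8034 × 3.12 = 2.51 mmol/L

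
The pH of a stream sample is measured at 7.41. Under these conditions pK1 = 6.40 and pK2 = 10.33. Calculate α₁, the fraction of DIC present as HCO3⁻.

α₁ = 0.910

α₁ = 1 / (1 + [H⁺]/K1 + K2/[H⁺]) = 1 / (1 + 10^-1.01 + 10^-2.92)
   = 1 / (1 + 0.097724 + 0.0012023) = 1/1.0989 = 0.9100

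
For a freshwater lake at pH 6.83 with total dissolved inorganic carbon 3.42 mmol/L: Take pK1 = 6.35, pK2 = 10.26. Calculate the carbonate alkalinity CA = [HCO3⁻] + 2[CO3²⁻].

CA = [HCO3⁻] + 2[CO3²⁻] = (α₁ + 2α₂)·DIC
At pH 6.83: [H⁺]/K1 = 10^-0.48 = 0.33113, K2/[H⁺] = 10^-3.43 = 0.00037154
α₁ = 1/(1 + 0.33113 + 0.00037154) = 1/1.3315 = 0.7510; α₂ = α₁·K2/[H⁺] = 0.0002790
α₁ + 2α₂ = 0.7516
CA = 0.7516 × 3.42 = 2.57 mmol/L

CA = 2.57 mmol/L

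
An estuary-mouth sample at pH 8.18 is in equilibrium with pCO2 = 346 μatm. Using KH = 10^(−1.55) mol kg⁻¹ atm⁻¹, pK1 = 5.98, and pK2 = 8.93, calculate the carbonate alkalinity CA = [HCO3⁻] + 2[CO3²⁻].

[CO2*] = KH · pCO2 = 10^(−1.55) × 346×10^-6 = 9.752×10^-6 mol/kg
α₀ = 1/(1 + K1/[H⁺] + K1K2/[H⁺]²) = 1/(1 + 10^+2.20 + 10^+1.45) = 0.005328
DIC = [CO2*]/α₀ = 9.752×10^-6 / 0.005328 = 1.830 mmol/kg
CA = (α₁ + 2α₂)·DIC = (0.8445 + 2×0.1502) × 1.830 = 2.10 mmol/kg

CA = 2.10 mmol/kg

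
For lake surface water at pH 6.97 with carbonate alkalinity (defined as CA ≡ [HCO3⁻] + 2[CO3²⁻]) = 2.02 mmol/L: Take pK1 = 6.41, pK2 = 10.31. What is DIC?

DIC = 2.57 mmol/L

CA = [HCO3⁻] + 2[CO3²⁻] = (α₁ + 2α₂)·DIC
At pH 6.97: [H⁺]/K1 = 10^-0.56 = 0.27542, K2/[H⁺] = 10^-3.34 = 0.00045709
α₁ = 1/(1 + 0.27542 + 0.00045709) = 1/1.2759 = 0.7838; α₂ = α₁·K2/[H⁺] = 0.0003583
α₁ + 2α₂ = 0.7845
DIC = CA / (α₁ + 2α₂) = 2.02 / 0.7845 = 2.57 mmol/L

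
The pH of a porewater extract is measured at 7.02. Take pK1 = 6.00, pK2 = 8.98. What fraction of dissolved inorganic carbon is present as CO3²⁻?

α₂ = 0.00991

α₂ = 1 / (1 + [H⁺]/K2 + [H⁺]²/(K1K2)) = 1 / (1 + 10^+1.96 + 10^+0.94)
   = 1 / (1 + 91.201 + 8.7096) = 1/100.91 = 0.009910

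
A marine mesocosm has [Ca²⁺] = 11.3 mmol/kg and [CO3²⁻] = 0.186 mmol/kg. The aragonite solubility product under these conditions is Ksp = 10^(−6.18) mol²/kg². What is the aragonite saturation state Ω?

Ksp = 10^(−6.18) = 6.607×10^-7
Ω = [Ca²⁺][CO3²⁻]/Ksp = (11.3×10^-3)(0.186×10^-3) / 6.607×10^-7 = 3.18

Ω = 3.18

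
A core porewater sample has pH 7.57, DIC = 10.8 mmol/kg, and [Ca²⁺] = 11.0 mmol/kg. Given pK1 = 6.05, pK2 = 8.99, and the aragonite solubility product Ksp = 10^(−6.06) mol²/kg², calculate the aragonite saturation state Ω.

α₂ = 1 / (1 + [H⁺]/K2 + [H⁺]²/(K1K2)) = 1 / (1 + 10^+1.42 + 10^-0.10)
   = 1 / (1 + 26.303 + 0.79433) = 1/28.097 = 0.03559
[CO3²⁻] = α₂ × DIC = 0.03559 × 10.8 = 0.3844 mmol/kg
Ksp = 10^(−6.06) = 8.710×10^-7
Ω = [Ca²⁺][CO3²⁻]/Ksp = (11.0×10^-3)(3.844×10^-4) / 8.710×10^-7 = 4.85

Ω = 4.85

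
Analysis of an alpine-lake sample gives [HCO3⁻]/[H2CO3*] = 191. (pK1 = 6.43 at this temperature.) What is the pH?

From K1 = [H⁺][HCO3⁻]/[H2CO3*]:  pH = pK1 + log₁₀([HCO3⁻]/[H2CO3*])
log₁₀(191) = +2.281
pH = 6.43 + (+2.281) = 8.71

pH = 8.71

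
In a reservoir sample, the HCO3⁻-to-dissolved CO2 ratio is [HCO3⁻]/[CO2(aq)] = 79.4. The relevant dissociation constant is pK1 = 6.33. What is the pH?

From K1 = [H⁺][HCO3⁻]/[CO2(aq)]:  pH = pK1 + log₁₀([HCO3⁻]/[CO2(aq)])
log₁₀(79.4) = +1.900
pH = 6.33 + (+1.900) = 8.23

pH = 8.23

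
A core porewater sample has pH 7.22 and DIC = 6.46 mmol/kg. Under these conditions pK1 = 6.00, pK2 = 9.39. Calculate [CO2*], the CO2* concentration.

[CO2*] = 0.365 mmol/kg

α₀ = 1 / (1 + K1/[H⁺] + K1K2/[H⁺]²) = 1 / (1 + 10^+1.22 + 10^-0.95)
   = 1 / (1 + 16.596 + 0.11220) = 1/17.708 = 0.05647
[CO2*] = α₀ × DIC = 0.05647 × 6.46 = 0.365 mmol/kg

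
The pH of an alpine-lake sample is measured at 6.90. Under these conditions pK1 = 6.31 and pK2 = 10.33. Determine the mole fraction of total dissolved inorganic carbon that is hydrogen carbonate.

α₁ = 1 / (1 + [H⁺]/K1 + K2/[H⁺]) = 1 / (1 + 10^-0.59 + 10^-3.43)
   = 1 / (1 + 0.25704 + 0.00037154) = 1/1.2574 = 0.7953

α₁ = 0.795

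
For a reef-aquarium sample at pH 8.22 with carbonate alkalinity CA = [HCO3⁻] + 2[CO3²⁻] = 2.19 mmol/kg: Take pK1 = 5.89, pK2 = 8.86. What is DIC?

CA = [HCO3⁻] + 2[CO3²⁻] = (α₁ + 2α₂)·DIC
At pH 8.22: [H⁺]/K1 = 10^-2.33 = 0.0046774, K2/[H⁺] = 10^-0.64 = 0.22909
α₁ = 1/(1 + 0.0046774 + 0.22909) = 1/1.2338 = 0.8105; α₂ = α₁·K2/[H⁺] = 0.1857
α₁ + 2α₂ = 1.1819
DIC = CA / (α₁ + 2α₂) = 2.19 / 1.1819 = 1.85 mmol/kg

DIC = 1.85 mmol/kg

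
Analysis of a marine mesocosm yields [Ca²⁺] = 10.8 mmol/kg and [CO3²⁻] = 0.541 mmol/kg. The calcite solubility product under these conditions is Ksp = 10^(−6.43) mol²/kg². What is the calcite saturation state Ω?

Ω = 15.7

Ksp = 10^(−6.43) = 3.715×10^-7
Ω = [Ca²⁺][CO3²⁻]/Ksp = (10.8×10^-3)(0.541×10^-3) / 3.715×10^-7 = 15.7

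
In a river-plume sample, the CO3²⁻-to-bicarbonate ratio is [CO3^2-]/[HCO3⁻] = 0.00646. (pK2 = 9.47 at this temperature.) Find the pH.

pH = 7.28

From K2 = [H⁺][CO3^2-]/[HCO3⁻]:  pH = pK2 + log₁₀([CO3^2-]/[HCO3⁻])
log₁₀(0.00646) = -2.190
pH = 9.47 + (-2.190) = 7.28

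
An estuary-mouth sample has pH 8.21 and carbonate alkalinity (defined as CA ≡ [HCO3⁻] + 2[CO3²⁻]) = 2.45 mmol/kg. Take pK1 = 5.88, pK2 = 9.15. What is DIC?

CA = [HCO3⁻] + 2[CO3²⁻] = (α₁ + 2α₂)·DIC
At pH 8.21: [H⁺]/K1 = 10^-2.33 = 0.0046774, K2/[H⁺] = 10^-0.94 = 0.11482
α₁ = 1/(1 + 0.0046774 + 0.11482) = 1/1.1195 = 0.8933; α₂ = α₁·K2/[H⁺] = 0.1026
α₁ + 2α₂ = 1.0984
DIC = CA / (α₁ + 2α₂) = 2.45 / 1.0984 = 2.23 mmol/kg

DIC = 2.23 mmol/kg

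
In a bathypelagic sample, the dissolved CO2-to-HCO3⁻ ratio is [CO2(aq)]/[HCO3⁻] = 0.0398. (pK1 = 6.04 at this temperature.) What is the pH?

pH = 7.44

From K1 = [H⁺][HCO3⁻]/[CO2(aq)]:  pH = pK1 − log₁₀([CO2(aq)]/[HCO3⁻])
log₁₀(0.0398) = -1.400
pH = 6.04 − (-1.400) = 7.44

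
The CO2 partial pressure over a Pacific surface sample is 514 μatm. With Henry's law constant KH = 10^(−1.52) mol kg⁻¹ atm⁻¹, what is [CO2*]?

KH = 10^(−1.52) = 3.020×10^-2 mol kg⁻¹ atm⁻¹
[CO2*] = KH · pCO2 = 3.020×10^-2 × 514×10^-6 atm = 1.55×10^-5 mol/kg

[CO2*] = 15.5 μmol/kg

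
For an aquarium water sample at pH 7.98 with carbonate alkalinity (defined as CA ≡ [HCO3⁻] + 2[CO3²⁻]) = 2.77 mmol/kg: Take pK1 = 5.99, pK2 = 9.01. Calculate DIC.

DIC = 2.58 mmol/kg

CA = [HCO3⁻] + 2[CO3²⁻] = (α₁ + 2α₂)·DIC
At pH 7.98: [H⁺]/K1 = 10^-1.99 = 0.010233, K2/[H⁺] = 10^-1.03 = 0.093325
α₁ = 1/(1 + 0.010233 + 0.093325) = 1/1.1036 = 0.9062; α₂ = α₁·K2/[H⁺] = 0.08457
α₁ + 2α₂ = 1.0753
DIC = CA / (α₁ + 2α₂) = 2.77 / 1.0753 = 2.58 mmol/kg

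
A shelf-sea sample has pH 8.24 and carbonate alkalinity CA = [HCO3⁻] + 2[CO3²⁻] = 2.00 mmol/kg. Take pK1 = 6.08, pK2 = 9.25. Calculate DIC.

DIC = 1.85 mmol/kg

CA = [HCO3⁻] + 2[CO3²⁻] = (α₁ + 2α₂)·DIC
At pH 8.24: [H⁺]/K1 = 10^-2.16 = 0.0069183, K2/[H⁺] = 10^-1.01 = 0.097724
α₁ = 1/(1 + 0.0069183 + 0.097724) = 1/1.1046 = 0.9053; α₂ = α₁·K2/[H⁺] = 0.08847
α₁ + 2α₂ = 1.0822
DIC = CA / (α₁ + 2α₂) = 2.00 / 1.0822 = 1.85 mmol/kg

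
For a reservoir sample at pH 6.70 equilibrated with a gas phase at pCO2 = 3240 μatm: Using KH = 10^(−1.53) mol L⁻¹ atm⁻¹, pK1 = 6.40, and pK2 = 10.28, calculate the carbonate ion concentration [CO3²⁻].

[CO3²⁻] = 0.0502 μmol/L

[CO2*] = KH · pCO2 = 10^(−1.53) × 3240×10^-6 = 9.562×10^-5 mol/L
α₀ = 1/(1 + K1/[H⁺] + K1K2/[H⁺]²) = 1/(1 + 10^+0.30 + 10^-3.28) = 0.3338
DIC = [CO2*]/α₀ = 9.562×10^-5 / 0.3338 = 0.2865 mmol/L
[CO3²⁻] = α₂·DIC; α₂ = 0.0001752, so [CO3²⁻] = 0.0001752 × 0.2865 = 5.02×10^-5 mmol/L = 0.0502 μmol/L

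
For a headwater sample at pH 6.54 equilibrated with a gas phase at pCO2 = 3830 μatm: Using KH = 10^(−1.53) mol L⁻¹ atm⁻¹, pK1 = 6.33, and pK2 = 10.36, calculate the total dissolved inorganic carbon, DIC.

[CO2*] = KH · pCO2 = 10^(−1.53) × 3830×10^-6 = 1.130×10^-4 mol/L
α₀ = 1/(1 + K1/[H⁺] + K1K2/[H⁺]²) = 1/(1 + 10^+0.21 + 10^-3.61) = 0.3814
DIC = [CO2*]/α₀ = 1.130×10^-4 / 0.3814 = 0.296 mmol/L

DIC = 0.296 mmol/L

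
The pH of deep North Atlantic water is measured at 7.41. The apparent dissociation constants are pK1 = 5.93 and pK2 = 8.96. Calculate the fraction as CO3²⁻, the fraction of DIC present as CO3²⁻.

α₂ = 1 / (1 + [H⁺]/K2 + [H⁺]²/(K1K2)) = 1 / (1 + 10^+1.55 + 10^+0.07)
   = 1 / (1 + 35.481 + 1.1749) = 1/37.656 = 0.02656

α₂ = 0.0266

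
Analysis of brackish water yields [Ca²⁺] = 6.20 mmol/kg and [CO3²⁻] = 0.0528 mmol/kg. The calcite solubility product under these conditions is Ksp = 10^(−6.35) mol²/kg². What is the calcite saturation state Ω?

Ω = 0.733

Ksp = 10^(−6.35) = 4.467×10^-7
Ω = [Ca²⁺][CO3²⁻]/Ksp = (6.20×10^-3)(0.0528×10^-3) / 4.467×10^-7 = 0.733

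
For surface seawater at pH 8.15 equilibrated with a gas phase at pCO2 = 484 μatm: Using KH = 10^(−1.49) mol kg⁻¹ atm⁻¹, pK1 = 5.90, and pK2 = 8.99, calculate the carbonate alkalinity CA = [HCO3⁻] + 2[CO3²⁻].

CA = 3.59 mmol/kg

[CO2*] = KH · pCO2 = 10^(−1.49) × 484×10^-6 = 1.566×10^-5 mol/kg
α₀ = 1/(1 + K1/[H⁺] + K1K2/[H⁺]²) = 1/(1 + 10^+2.25 + 10^+1.41) = 0.004889
DIC = [CO2*]/α₀ = 1.566×10^-5 / 0.004889 = 3.203 mmol/kg
CA = (α₁ + 2α₂)·DIC = (0.8694 + 2×0.1257) × 3.203 = 3.59 mmol/kg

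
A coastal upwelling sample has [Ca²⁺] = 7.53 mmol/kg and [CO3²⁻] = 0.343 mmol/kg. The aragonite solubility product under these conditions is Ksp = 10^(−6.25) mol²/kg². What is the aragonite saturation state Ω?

Ksp = 10^(−6.25) = 5.623×10^-7
Ω = [Ca²⁺][CO3²⁻]/Ksp = (7.53×10^-3)(0.343×10^-3) / 5.623×10^-7 = 4.59

Ω = 4.59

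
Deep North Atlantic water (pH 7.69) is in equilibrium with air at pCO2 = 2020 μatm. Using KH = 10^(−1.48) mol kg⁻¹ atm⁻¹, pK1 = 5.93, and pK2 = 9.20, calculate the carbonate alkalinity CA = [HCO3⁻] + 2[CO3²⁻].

[CO2*] = KH · pCO2 = 10^(−1.48) × 2020×10^-6 = 6.689×10^-5 mol/kg
α₀ = 1/(1 + K1/[H⁺] + K1K2/[H⁺]²) = 1/(1 + 10^+1.76 + 10^+0.25) = 0.01658
DIC = [CO2*]/α₀ = 6.689×10^-5 / 0.01658 = 4.035 mmol/kg
CA = (α₁ + 2α₂)·DIC = (0.9539 + 2×0.02948) × 4.035 = 4.09 mmol/kg

CA = 4.09 mmol/kg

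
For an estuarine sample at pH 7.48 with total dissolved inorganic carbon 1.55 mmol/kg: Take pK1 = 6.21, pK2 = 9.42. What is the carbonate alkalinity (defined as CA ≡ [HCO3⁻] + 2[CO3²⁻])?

CA = 1.49 mmol/kg

CA = [HCO3⁻] + 2[CO3²⁻] = (α₁ + 2α₂)·DIC
At pH 7.48: [H⁺]/K1 = 10^-1.27 = 0.053703, K2/[H⁺] = 10^-1.94 = 0.011482
α₁ = 1/(1 + 0.053703 + 0.011482) = 1/1.0652 = 0.9388; α₂ = α₁·K2/[H⁺] = 0.01078
α₁ + 2α₂ = 0.9604
CA = 0.9604 × 1.55 = 1.49 mmol/kg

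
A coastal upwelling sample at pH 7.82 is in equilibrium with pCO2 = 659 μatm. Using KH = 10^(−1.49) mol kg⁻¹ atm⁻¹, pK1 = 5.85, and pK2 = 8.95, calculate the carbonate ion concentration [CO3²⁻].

[CO2*] = KH · pCO2 = 10^(−1.49) × 659×10^-6 = 2.132×10^-5 mol/kg
α₀ = 1/(1 + K1/[H⁺] + K1K2/[H⁺]²) = 1/(1 + 10^+1.97 + 10^+0.84) = 0.009877
DIC = [CO2*]/α₀ = 2.132×10^-5 / 0.009877 = 2.159 mmol/kg
[CO3²⁻] = α₂·DIC; α₂ = 0.06833, so [CO3²⁻] = 0.06833 × 2.159 = 0.148 mmol/kg

[CO3²⁻] = 0.148 mmol/kg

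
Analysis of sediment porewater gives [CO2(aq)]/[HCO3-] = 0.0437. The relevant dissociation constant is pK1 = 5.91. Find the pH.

pH = 7.27

From K1 = [H⁺][HCO3-]/[CO2(aq)]:  pH = pK1 − log₁₀([CO2(aq)]/[HCO3-])
log₁₀(0.0437) = -1.360
pH = 5.91 − (-1.360) = 7.27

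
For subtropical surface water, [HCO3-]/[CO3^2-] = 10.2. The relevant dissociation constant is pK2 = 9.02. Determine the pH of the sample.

pH = 8.01

From K2 = [H⁺][CO3^2-]/[HCO3-]:  pH = pK2 − log₁₀([HCO3-]/[CO3^2-])
log₁₀(10.2) = +1.009
pH = 9.02 − (+1.009) = 8.01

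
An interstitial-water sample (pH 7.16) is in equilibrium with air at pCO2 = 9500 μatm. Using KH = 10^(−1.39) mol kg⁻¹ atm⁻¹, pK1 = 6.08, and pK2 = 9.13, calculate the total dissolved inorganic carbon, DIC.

[CO2*] = KH · pCO2 = 10^(−1.39) × 9500×10^-6 = 3.870×10^-4 mol/kg
α₀ = 1/(1 + K1/[H⁺] + K1K2/[H⁺]²) = 1/(1 + 10^+1.08 + 10^-0.89) = 0.07604
DIC = [CO2*]/α₀ = 3.870×10^-4 / 0.07604 = 5.09 mmol/kg

DIC = 5.09 mmol/kg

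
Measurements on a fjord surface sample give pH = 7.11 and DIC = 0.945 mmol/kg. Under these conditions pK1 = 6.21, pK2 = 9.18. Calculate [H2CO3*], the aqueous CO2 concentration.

α₀ = 1 / (1 + K1/[H⁺] + K1K2/[H⁺]²) = 1 / (1 + 10^+0.90 + 10^-1.17)
   = 1 / (1 + 7.9433 + 0.067608) = 1/9.0109 = 0.1110
[CO2*] = α₀ × DIC = 0.1110 × 0.945 = 0.105 mmol/kg

[CO2*] = 0.105 mmol/kg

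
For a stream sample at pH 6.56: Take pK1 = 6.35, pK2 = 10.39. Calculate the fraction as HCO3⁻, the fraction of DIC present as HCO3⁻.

α₁ = 1 / (1 + [H⁺]/K1 + K2/[H⁺]) = 1 / (1 + 10^-0.21 + 10^-3.83)
   = 1 / (1 + 0.61660 + 0.00014791) = 1/1.6167 = 0.6185

α₁ = 0.619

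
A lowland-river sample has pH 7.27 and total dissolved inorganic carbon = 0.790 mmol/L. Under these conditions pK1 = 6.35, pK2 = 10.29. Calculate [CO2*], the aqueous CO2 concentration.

[CO2*] = 0.0847 mmol/L

α₀ = 1 / (1 + K1/[H⁺] + K1K2/[H⁺]²) = 1 / (1 + 10^+0.92 + 10^-2.10)
   = 1 / (1 + 8.3176 + 0.0079433) = 1/9.3256 = 0.1072
[CO2*] = α₀ × DIC = 0.1072 × 0.790 = 0.0847 mmol/L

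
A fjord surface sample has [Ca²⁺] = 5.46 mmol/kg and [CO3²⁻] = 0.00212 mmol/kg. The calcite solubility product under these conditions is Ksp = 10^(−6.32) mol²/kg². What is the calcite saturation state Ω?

Ω = 0.0242

Ksp = 10^(−6.32) = 4.786×10^-7
Ω = [Ca²⁺][CO3²⁻]/Ksp = (5.46×10^-3)(0.00212×10^-3) / 4.786×10^-7 = 0.0242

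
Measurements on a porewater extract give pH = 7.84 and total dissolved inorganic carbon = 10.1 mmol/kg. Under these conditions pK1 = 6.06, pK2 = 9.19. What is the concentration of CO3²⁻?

α₂ = 1 / (1 + [H⁺]/K2 + [H⁺]²/(K1K2)) = 1 / (1 + 10^+1.35 + 10^-0.43)
   = 1 / (1 + 22.387 + 0.37154) = 1/23.759 = 0.04209
[CO3²⁻] = α₂ × DIC = 0.04209 × 10.1 = 0.425 mmol/kg

[CO3²⁻] = 0.425 mmol/kg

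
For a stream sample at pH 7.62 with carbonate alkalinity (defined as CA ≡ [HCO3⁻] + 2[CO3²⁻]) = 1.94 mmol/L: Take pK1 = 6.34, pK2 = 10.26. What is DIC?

DIC = 2.04 mmol/L

CA = [HCO3⁻] + 2[CO3²⁻] = (α₁ + 2α₂)·DIC
At pH 7.62: [H⁺]/K1 = 10^-1.28 = 0.052481, K2/[H⁺] = 10^-2.64 = 0.0022909
α₁ = 1/(1 + 0.052481 + 0.0022909) = 1/1.0548 = 0.9481; α₂ = α₁·K2/[H⁺] = 0.002172
α₁ + 2α₂ = 0.9524
DIC = CA / (α₁ + 2α₂) = 1.94 / 0.9524 = 2.04 mmol/L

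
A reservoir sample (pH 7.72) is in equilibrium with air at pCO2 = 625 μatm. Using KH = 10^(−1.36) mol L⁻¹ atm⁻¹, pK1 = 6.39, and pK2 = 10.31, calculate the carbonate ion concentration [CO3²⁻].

[CO2*] = KH · pCO2 = 10^(−1.36) × 625×10^-6 = 2.728×10^-5 mol/L
α₀ = 1/(1 + K1/[H⁺] + K1K2/[H⁺]²) = 1/(1 + 10^+1.33 + 10^-1.26) = 0.04457
DIC = [CO2*]/α₀ = 2.728×10^-5 / 0.04457 = 0.6121 mmol/L
[CO3²⁻] = α₂·DIC; α₂ = 0.002450, so [CO3²⁻] = 0.002450 × 0.6121 = 0.00150 mmol/L = 1.50 μmol/L

[CO3²⁻] = 1.50 μmol/L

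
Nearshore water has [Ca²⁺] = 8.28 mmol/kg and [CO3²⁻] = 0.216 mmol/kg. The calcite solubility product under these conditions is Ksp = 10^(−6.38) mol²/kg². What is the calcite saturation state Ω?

Ω = 4.29

Ksp = 10^(−6.38) = 4.169×10^-7
Ω = [Ca²⁺][CO3²⁻]/Ksp = (8.28×10^-3)(0.216×10^-3) / 4.169×10^-7 = 4.29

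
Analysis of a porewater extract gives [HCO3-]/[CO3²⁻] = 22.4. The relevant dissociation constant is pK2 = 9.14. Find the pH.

pH = 7.79

From K2 = [H⁺][CO3²⁻]/[HCO3-]:  pH = pK2 − log₁₀([HCO3-]/[CO3²⁻])
log₁₀(22.4) = +1.350
pH = 9.14 − (+1.350) = 7.79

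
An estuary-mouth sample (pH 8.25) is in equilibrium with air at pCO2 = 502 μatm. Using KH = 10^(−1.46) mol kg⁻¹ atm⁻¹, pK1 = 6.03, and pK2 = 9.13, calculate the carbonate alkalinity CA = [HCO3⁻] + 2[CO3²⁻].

[CO2*] = KH · pCO2 = 10^(−1.46) × 502×10^-6 = 1.741×10^-5 mol/kg
α₀ = 1/(1 + K1/[H⁺] + K1K2/[H⁺]²) = 1/(1 + 10^+2.22 + 10^+1.34) = 0.005296
DIC = [CO2*]/α₀ = 1.741×10^-5 / 0.005296 = 3.287 mmol/kg
CA = (α₁ + 2α₂)·DIC = (0.8788 + 2×0.1159) × 3.287 = 3.65 mmol/kg

CA = 3.65 mmol/kg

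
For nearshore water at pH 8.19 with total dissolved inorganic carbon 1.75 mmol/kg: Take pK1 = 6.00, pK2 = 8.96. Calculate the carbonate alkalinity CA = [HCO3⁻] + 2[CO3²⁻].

CA = 1.99 mmol/kg

CA = [HCO3⁻] + 2[CO3²⁻] = (α₁ + 2α₂)·DIC
At pH 8.19: [H⁺]/K1 = 10^-2.19 = 0.0064565, K2/[H⁺] = 10^-0.77 = 0.16982
α₁ = 1/(1 + 0.0064565 + 0.16982) = 1/1.1763 = 0.8501; α₂ = α₁·K2/[H⁺] = 0.1444
α₁ + 2α₂ = 1.1389
CA = 1.1389 × 1.75 = 1.99 mmol/kg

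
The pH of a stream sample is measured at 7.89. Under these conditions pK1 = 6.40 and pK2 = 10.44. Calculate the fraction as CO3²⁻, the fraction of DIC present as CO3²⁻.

α₂ = 1 / (1 + [H⁺]/K2 + [H⁺]²/(K1K2)) = 1 / (1 + 10^+2.55 + 10^+1.06)
   = 1 / (1 + 354.81 + 11.482) = 1/367.29 = 0.002723

α₂ = 0.00272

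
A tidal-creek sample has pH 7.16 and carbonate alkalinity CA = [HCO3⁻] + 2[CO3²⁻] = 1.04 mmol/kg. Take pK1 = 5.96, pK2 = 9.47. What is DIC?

CA = [HCO3⁻] + 2[CO3²⁻] = (α₁ + 2α₂)·DIC
At pH 7.16: [H⁺]/K1 = 10^-1.20 = 0.063096, K2/[H⁺] = 10^-2.31 = 0.0048978
α₁ = 1/(1 + 0.063096 + 0.0048978) = 1/1.0680 = 0.9363; α₂ = α₁·K2/[H⁺] = 0.004586
α₁ + 2α₂ = 0.9455
DIC = CA / (α₁ + 2α₂) = 1.04 / 0.9455 = 1.10 mmol/kg

DIC = 1.10 mmol/kg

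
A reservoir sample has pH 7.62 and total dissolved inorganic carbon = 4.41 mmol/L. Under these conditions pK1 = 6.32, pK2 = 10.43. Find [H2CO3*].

[CO2*] = 0.210 mmol/L

α₀ = 1 / (1 + K1/[H⁺] + K1K2/[H⁺]²) = 1 / (1 + 10^+1.30 + 10^-1.51)
   = 1 / (1 + 19.953 + 0.030903) = 1/20.984 = 0.04766
[CO2*] = α₀ × DIC = 0.04766 × 4.41 = 0.210 mmol/L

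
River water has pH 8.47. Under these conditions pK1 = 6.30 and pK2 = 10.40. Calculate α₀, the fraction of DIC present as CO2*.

α₀ = 0.00664

α₀ = 1 / (1 + K1/[H⁺] + K1K2/[H⁺]²) = 1 / (1 + 10^+2.17 + 10^+0.24)
   = 1 / (1 + 147.91 + 1.7378) = 1/150.65 = 0.006638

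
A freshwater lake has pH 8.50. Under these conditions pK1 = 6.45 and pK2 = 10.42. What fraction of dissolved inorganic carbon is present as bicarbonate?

α₁ = 0.979

α₁ = 1 / (1 + [H⁺]/K1 + K2/[H⁺]) = 1 / (1 + 10^-2.05 + 10^-1.92)
   = 1 / (1 + 0.0089125 + 0.012023) = 1/1.0209 = 0.9795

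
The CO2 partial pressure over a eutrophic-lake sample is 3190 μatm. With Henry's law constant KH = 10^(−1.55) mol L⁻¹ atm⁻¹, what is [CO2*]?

[CO2*] = 89.9 μmol/L

KH = 10^(−1.55) = 2.818×10^-2 mol L⁻¹ atm⁻¹
[CO2*] = KH · pCO2 = 2.818×10^-2 × 3190×10^-6 atm = 8.99×10^-5 mol/L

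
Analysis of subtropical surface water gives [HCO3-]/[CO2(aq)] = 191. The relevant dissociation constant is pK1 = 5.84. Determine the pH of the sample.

From K1 = [H⁺][HCO3-]/[CO2(aq)]:  pH = pK1 + log₁₀([HCO3-]/[CO2(aq)])
log₁₀(191) = +2.281
pH = 5.84 + (+2.281) = 8.12

pH = 8.12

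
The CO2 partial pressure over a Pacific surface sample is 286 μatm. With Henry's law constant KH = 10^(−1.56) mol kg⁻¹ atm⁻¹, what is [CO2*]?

[CO2*] = 7.88 μmol/kg

KH = 10^(−1.56) = 2.754×10^-2 mol kg⁻¹ atm⁻¹
[CO2*] = KH · pCO2 = 2.754×10^-2 × 286×10^-6 atm = 7.88×10^-6 mol/kg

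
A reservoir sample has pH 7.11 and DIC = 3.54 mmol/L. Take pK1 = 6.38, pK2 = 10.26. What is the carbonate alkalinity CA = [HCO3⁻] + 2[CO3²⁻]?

CA = 2.99 mmol/L

CA = [HCO3⁻] + 2[CO3²⁻] = (α₁ + 2α₂)·DIC
At pH 7.11: [H⁺]/K1 = 10^-0.73 = 0.18621, K2/[H⁺] = 10^-3.15 = 0.00070795
α₁ = 1/(1 + 0.18621 + 0.00070795) = 1/1.1869 = 0.8425; α₂ = α₁·K2/[H⁺] = 0.0005965
α₁ + 2α₂ = 0.8437
CA = 0.8437 × 3.54 = 2.99 mmol/L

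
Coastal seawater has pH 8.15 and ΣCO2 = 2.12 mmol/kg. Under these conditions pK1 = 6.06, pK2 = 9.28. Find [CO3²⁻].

[CO3²⁻] = 0.145 mmol/kg

α₂ = 1 / (1 + [H⁺]/K2 + [H⁺]²/(K1K2)) = 1 / (1 + 10^+1.13 + 10^-0.96)
   = 1 / (1 + 13.490 + 0.10965) = 1/14.599 = 0.06850
[CO3²⁻] = α₂ × DIC = 0.06850 × 2.12 = 0.145 mmol/kg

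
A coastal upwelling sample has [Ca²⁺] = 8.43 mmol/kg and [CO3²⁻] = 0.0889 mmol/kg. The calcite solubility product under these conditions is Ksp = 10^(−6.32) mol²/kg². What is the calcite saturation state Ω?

Ksp = 10^(−6.32) = 4.786×10^-7
Ω = [Ca²⁺][CO3²⁻]/Ksp = (8.43×10^-3)(0.0889×10^-3) / 4.786×10^-7 = 1.57

Ω = 1.57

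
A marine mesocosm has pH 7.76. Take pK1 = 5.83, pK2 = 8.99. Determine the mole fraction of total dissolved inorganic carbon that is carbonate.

α₂ = 0.0550

α₂ = 1 / (1 + [H⁺]/K2 + [H⁺]²/(K1K2)) = 1 / (1 + 10^+1.23 + 10^-0.70)
   = 1 / (1 + 16.982 + 0.19953) = 1/18.182 = 0.05500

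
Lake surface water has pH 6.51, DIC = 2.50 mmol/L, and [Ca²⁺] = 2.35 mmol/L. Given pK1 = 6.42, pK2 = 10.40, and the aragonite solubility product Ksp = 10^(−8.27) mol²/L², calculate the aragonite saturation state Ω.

Ω = 0.0777

α₂ = 1 / (1 + [H⁺]/K2 + [H⁺]²/(K1K2)) = 1 / (1 + 10^+3.89 + 10^+3.80)
   = 1 / (1 + 7762.5 + 6309.6) = 1/1.4073×10^4 = 7.106×10^-5
[CO3²⁻] = α₂ × DIC = 7.106×10^-5 × 2.50 = 0.0001776 mmol/L = 0.1776 μmol/L
Ksp = 10^(−8.27) = 5.370×10^-9
Ω = [Ca²⁺][CO3²⁻]/Ksp = (2.35×10^-3)(1.776×10^-7) / 5.370×10^-9 = 0.0777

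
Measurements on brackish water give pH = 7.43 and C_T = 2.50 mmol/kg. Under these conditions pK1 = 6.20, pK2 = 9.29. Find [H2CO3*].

α₀ = 1 / (1 + K1/[H⁺] + K1K2/[H⁺]²) = 1 / (1 + 10^+1.23 + 10^-0.63)
   = 1 / (1 + 16.982 + 0.23442) = 1/18.217 = 0.05489
[CO2*] = α₀ × DIC = 0.05489 × 2.50 = 0.137 mmol/kg

[CO2*] = 0.137 mmol/kg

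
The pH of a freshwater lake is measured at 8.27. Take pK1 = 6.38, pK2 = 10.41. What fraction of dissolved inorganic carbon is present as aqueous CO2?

α₀ = 1 / (1 + K1/[H⁺] + K1K2/[H⁺]²) = 1 / (1 + 10^+1.89 + 10^-0.25)
   = 1 / (1 + 77.625 + 0.56234) = 1/79.187 = 0.01263

α₀ = 0.0126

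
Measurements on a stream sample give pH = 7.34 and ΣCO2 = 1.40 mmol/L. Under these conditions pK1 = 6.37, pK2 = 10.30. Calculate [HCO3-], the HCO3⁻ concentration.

α₁ = 1 / (1 + [H⁺]/K1 + K2/[H⁺]) = 1 / (1 + 10^-0.97 + 10^-2.96)
   = 1 / (1 + 0.10715 + 0.0010965) = 1/1.1082 = 0.9023
[HCO3⁻] = α₁ × DIC = 0.9023 × 1.40 = 1.26 mmol/L

[HCO3⁻] = 1.26 mmol/L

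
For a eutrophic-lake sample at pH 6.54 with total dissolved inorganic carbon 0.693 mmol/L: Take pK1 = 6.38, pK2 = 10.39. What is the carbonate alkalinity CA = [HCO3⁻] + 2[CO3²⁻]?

CA = [HCO3⁻] + 2[CO3²⁻] = (α₁ + 2α₂)·DIC
At pH 6.54: [H⁺]/K1 = 10^-0.16 = 0.69183, K2/[H⁺] = 10^-3.85 = 0.00014125
α₁ = 1/(1 + 0.69183 + 0.00014125) = 1/1.6920 = 0.5910; α₂ = α₁·K2/[H⁺] = 8.348×10^-5
α₁ + 2α₂ = 0.5912
CA = 0.5912 × 0.693 = 0.410 mmol/L

CA = 0.410 mmol/L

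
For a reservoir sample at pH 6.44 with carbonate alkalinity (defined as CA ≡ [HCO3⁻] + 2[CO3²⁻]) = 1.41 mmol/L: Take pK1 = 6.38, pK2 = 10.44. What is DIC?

CA = [HCO3⁻] + 2[CO3²⁻] = (α₁ + 2α₂)·DIC
At pH 6.44: [H⁺]/K1 = 10^-0.06 = 0.87096, K2/[H⁺] = 10^-4.00 = 0.00010000
α₁ = 1/(1 + 0.87096 + 0.00010000) = 1/1.8711 = 0.5345; α₂ = α₁·K2/[H⁺] = 5.345×10^-5
α₁ + 2α₂ = 0.5346
DIC = CA / (α₁ + 2α₂) = 1.41 / 0.5346 = 2.64 mmol/L

DIC = 2.64 mmol/L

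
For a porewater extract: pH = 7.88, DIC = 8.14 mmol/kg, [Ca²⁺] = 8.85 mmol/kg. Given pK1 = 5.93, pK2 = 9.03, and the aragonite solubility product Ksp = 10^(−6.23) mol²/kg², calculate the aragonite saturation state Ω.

Ω = 8.00

α₂ = 1 / (1 + [H⁺]/K2 + [H⁺]²/(K1K2)) = 1 / (1 + 10^+1.15 + 10^-0.80)
   = 1 / (1 + 14.125 + 0.15849) = 1/15.284 = 0.06543
[CO3²⁻] = α₂ × DIC = 0.06543 × 8.14 = 0.5326 mmol/kg
Ksp = 10^(−6.23) = 5.888×10^-7
Ω = [Ca²⁺][CO3²⁻]/Ksp = (8.85×10^-3)(5.326×10^-4) / 5.888×10^-7 = 8.00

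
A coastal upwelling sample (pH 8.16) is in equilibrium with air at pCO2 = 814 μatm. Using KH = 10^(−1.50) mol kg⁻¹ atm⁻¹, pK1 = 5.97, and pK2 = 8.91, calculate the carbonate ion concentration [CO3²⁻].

[CO3²⁻] = 0.709 mmol/kg

[CO2*] = KH · pCO2 = 10^(−1.50) × 814×10^-6 = 2.574×10^-5 mol/kg
α₀ = 1/(1 + K1/[H⁺] + K1K2/[H⁺]²) = 1/(1 + 10^+2.19 + 10^+1.44) = 0.005452
DIC = [CO2*]/α₀ = 2.574×10^-5 / 0.005452 = 4.722 mmol/kg
[CO3²⁻] = α₂·DIC; α₂ = 0.1502, so [CO3²⁻] = 0.1502 × 4.722 = 0.709 mmol/kg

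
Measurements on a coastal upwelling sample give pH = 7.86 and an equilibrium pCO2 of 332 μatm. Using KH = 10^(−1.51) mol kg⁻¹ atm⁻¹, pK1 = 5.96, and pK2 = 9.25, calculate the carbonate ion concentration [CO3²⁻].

[CO3²⁻] = 0.0332 mmol/kg

[CO2*] = KH · pCO2 = 10^(−1.51) × 332×10^-6 = 1.026×10^-5 mol/kg
α₀ = 1/(1 + K1/[H⁺] + K1K2/[H⁺]²) = 1/(1 + 10^+1.90 + 10^+0.51) = 0.01195
DIC = [CO2*]/α₀ = 1.026×10^-5 / 0.01195 = 0.8584 mmol/kg
[CO3²⁻] = α₂·DIC; α₂ = 0.03868, so [CO3²⁻] = 0.03868 × 0.8584 = 0.0332 mmol/kg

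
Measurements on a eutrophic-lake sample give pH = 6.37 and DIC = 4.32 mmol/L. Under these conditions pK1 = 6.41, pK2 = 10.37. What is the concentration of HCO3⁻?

α₁ = 1 / (1 + [H⁺]/K1 + K2/[H⁺]) = 1 / (1 + 10^+0.04 + 10^-4.00)
   = 1 / (1 + 1.0965 + 0.00010000) = 1/2.0966 = 0.4770
[HCO3⁻] = α₁ × DIC = 0.4770 × 4.32 = 2.06 mmol/L

[HCO3⁻] = 2.06 mmol/L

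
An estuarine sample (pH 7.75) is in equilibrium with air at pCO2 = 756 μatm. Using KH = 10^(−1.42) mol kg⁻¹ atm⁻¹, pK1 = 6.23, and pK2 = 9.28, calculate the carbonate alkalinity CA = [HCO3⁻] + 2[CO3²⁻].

CA = 1.01 mmol/kg

[CO2*] = KH · pCO2 = 10^(−1.42) × 756×10^-6 = 2.874×10^-5 mol/kg
α₀ = 1/(1 + K1/[H⁺] + K1K2/[H⁺]²) = 1/(1 + 10^+1.52 + 10^-0.01) = 0.02850
DIC = [CO2*]/α₀ = 2.874×10^-5 / 0.02850 = 1.009 mmol/kg
CA = (α₁ + 2α₂)·DIC = (0.9437 + 2×0.02785) × 1.009 = 1.01 mmol/kg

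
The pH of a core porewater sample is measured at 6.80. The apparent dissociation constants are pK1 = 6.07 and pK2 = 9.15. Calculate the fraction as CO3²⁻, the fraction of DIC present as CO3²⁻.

α₂ = 0.00375

α₂ = 1 / (1 + [H⁺]/K2 + [H⁺]²/(K1K2)) = 1 / (1 + 10^+2.35 + 10^+1.62)
   = 1 / (1 + 223.87 + 41.687) = 1/266.56 = 0.003752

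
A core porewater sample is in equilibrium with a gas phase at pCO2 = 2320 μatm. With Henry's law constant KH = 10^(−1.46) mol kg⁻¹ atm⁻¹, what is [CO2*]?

[CO2*] = 80.4 μmol/kg

KH = 10^(−1.46) = 3.467×10^-2 mol kg⁻¹ atm⁻¹
[CO2*] = KH · pCO2 = 3.467×10^-2 × 2320×10^-6 atm = 8.04×10^-5 mol/kg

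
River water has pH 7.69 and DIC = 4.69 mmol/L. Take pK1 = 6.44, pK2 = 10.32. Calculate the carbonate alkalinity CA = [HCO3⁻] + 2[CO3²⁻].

CA = 4.45 mmol/L

CA = [HCO3⁻] + 2[CO3²⁻] = (α₁ + 2α₂)·DIC
At pH 7.69: [H⁺]/K1 = 10^-1.25 = 0.056234, K2/[H⁺] = 10^-2.63 = 0.0023442
α₁ = 1/(1 + 0.056234 + 0.0023442) = 1/1.0586 = 0.9447; α₂ = α₁·K2/[H⁺] = 0.002215
α₁ + 2α₂ = 0.9491
CA = 0.9491 × 4.69 = 4.45 mmol/L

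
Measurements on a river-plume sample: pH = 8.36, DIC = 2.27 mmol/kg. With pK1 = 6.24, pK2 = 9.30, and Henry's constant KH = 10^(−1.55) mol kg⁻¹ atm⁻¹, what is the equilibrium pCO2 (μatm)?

α₀ = 1 / (1 + K1/[H⁺] + K1K2/[H⁺]²) = 1 / (1 + 10^+2.12 + 10^+1.18)
   = 1 / (1 + 131.83 + 15.136) = 1/147.96 = 0.006759
[CO2*] = α₀ × DIC = 0.006759 × 2.27 = 0.01534 mmol/kg = 15.34 μmol/kg
pCO2 = [CO2*]/KH = 1.534×10^-5 / 2.818×10^-2 = 544 μatm

pCO2 = 544 μatm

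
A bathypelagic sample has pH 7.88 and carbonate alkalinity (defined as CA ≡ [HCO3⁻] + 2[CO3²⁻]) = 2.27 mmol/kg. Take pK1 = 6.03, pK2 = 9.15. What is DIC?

DIC = 2.19 mmol/kg

CA = [HCO3⁻] + 2[CO3²⁻] = (α₁ + 2α₂)·DIC
At pH 7.88: [H⁺]/K1 = 10^-1.85 = 0.014125, K2/[H⁺] = 10^-1.27 = 0.053703
α₁ = 1/(1 + 0.014125 + 0.053703) = 1/1.0678 = 0.9365; α₂ = α₁·K2/[H⁺] = 0.05029
α₁ + 2α₂ = 1.0371
DIC = CA / (α₁ + 2α₂) = 2.27 / 1.0371 = 2.19 mmol/kg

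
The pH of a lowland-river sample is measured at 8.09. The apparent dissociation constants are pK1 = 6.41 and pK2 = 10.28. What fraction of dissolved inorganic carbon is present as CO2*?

α₀ = 0.0203

α₀ = 1 / (1 + K1/[H⁺] + K1K2/[H⁺]²) = 1 / (1 + 10^+1.68 + 10^-0.51)
   = 1 / (1 + 47.863 + 0.30903) = 1/49.172 = 0.02034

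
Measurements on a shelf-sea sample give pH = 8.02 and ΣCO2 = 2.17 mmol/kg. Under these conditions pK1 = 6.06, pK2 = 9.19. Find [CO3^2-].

[CO3²⁻] = 0.136 mmol/kg

α₂ = 1 / (1 + [H⁺]/K2 + [H⁺]²/(K1K2)) = 1 / (1 + 10^+1.17 + 10^-0.79)
   = 1 / (1 + 14.791 + 0.16218) = 1/15.953 = 0.06268
[CO3²⁻] = α₂ × DIC = 0.06268 × 2.17 = 0.136 mmol/kg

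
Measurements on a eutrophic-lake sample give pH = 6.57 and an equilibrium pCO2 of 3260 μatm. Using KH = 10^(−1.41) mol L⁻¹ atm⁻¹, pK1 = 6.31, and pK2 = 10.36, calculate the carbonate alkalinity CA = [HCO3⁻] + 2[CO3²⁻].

[CO2*] = KH · pCO2 = 10^(−1.41) × 3260×10^-6 = 1.268×10^-4 mol/L
α₀ = 1/(1 + K1/[H⁺] + K1K2/[H⁺]²) = 1/(1 + 10^+0.26 + 10^-3.53) = 0.3546
DIC = [CO2*]/α₀ = 1.268×10^-4 / 0.3546 = 0.3577 mmol/L
CA = (α₁ + 2α₂)·DIC = (0.6453 + 2×0.0001047) × 0.3577 = 0.231 mmol/L

CA = 0.231 mmol/L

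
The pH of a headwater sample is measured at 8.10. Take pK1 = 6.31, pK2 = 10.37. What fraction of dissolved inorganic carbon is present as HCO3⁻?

α₁ = 1 / (1 + [H⁺]/K1 + K2/[H⁺]) = 1 / (1 + 10^-1.79 + 10^-2.27)
   = 1 / (1 + 0.016218 + 0.0053703) = 1/1.0216 = 0.9789

α₁ = 0.979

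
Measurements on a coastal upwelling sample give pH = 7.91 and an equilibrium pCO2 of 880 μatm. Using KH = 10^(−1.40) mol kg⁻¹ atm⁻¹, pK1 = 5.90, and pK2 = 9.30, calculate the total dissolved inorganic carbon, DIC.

DIC = 3.77 mmol/kg

[CO2*] = KH · pCO2 = 10^(−1.40) × 880×10^-6 = 3.503×10^-5 mol/kg
α₀ = 1/(1 + K1/[H⁺] + K1K2/[H⁺]²) = 1/(1 + 10^+2.01 + 10^+0.62) = 0.009302
DIC = [CO2*]/α₀ = 3.503×10^-5 / 0.009302 = 3.77 mmol/kg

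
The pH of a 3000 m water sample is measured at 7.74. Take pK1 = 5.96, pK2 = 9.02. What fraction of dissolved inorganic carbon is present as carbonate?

α₂ = 1 / (1 + [H⁺]/K2 + [H⁺]²/(K1K2)) = 1 / (1 + 10^+1.28 + 10^-0.50)
   = 1 / (1 + 19.055 + 0.31623) = 1/20.371 = 0.04909

α₂ = 0.0491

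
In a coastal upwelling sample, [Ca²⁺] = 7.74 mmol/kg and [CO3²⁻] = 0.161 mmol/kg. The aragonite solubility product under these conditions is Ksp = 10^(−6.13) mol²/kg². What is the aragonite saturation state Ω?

Ksp = 10^(−6.13) = 7.413×10^-7
Ω = [Ca²⁺][CO3²⁻]/Ksp = (7.74×10^-3)(0.161×10^-3) / 7.413×10^-7 = 1.68

Ω = 1.68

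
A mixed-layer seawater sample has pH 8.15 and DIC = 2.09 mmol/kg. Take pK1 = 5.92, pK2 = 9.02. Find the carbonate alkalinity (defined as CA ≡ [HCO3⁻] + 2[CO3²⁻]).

CA = 2.33 mmol/kg

CA = [HCO3⁻] + 2[CO3²⁻] = (α₁ + 2α₂)·DIC
At pH 8.15: [H⁺]/K1 = 10^-2.23 = 0.0058884, K2/[H⁺] = 10^-0.87 = 0.13490
α₁ = 1/(1 + 0.0058884 + 0.13490) = 1/1.1408 = 0.8766; α₂ = α₁·K2/[H⁺] = 0.1182
α₁ + 2α₂ = 1.1131
CA = 1.1131 × 2.09 = 2.33 mmol/kg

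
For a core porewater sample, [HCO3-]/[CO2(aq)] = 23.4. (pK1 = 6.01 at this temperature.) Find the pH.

From K1 = [H⁺][HCO3-]/[CO2(aq)]:  pH = pK1 + log₁₀([HCO3-]/[CO2(aq)])
log₁₀(23.4) = +1.369
pH = 6.01 + (+1.369) = 7.38

pH = 7.38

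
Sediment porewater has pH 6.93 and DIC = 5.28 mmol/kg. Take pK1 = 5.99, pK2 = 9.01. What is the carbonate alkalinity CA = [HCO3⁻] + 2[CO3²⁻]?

CA = [HCO3⁻] + 2[CO3²⁻] = (α₁ + 2α₂)·DIC
At pH 6.93: [H⁺]/K1 = 10^-0.94 = 0.11482, K2/[H⁺] = 10^-2.08 = 0.0083176
α₁ = 1/(1 + 0.11482 + 0.0083176) = 1/1.1231 = 0.8904; α₂ = α₁·K2/[H⁺] = 0.007406
α₁ + 2α₂ = 0.9052
CA = 0.9052 × 5.28 = 4.78 mmol/kg

CA = 4.78 mmol/kg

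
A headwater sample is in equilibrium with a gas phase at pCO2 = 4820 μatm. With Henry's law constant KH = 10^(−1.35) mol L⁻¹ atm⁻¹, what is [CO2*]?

KH = 10^(−1.35) = 4.467×10^-2 mol L⁻¹ atm⁻¹
[CO2*] = KH · pCO2 = 4.467×10^-2 × 4820×10^-6 atm = 2.15×10^-4 mol/L

[CO2*] = 215 μmol/L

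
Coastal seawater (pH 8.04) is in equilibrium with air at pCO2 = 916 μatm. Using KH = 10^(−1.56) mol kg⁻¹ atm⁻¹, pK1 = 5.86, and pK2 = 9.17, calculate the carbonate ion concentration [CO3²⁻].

[CO2*] = KH · pCO2 = 10^(−1.56) × 916×10^-6 = 2.523×10^-5 mol/kg
α₀ = 1/(1 + K1/[H⁺] + K1K2/[H⁺]²) = 1/(1 + 10^+2.18 + 10^+1.05) = 0.006113
DIC = [CO2*]/α₀ = 2.523×10^-5 / 0.006113 = 4.127 mmol/kg
[CO3²⁻] = α₂·DIC; α₂ = 0.06859, so [CO3²⁻] = 0.06859 × 4.127 = 0.283 mmol/kg

[CO3²⁻] = 0.283 mmol/kg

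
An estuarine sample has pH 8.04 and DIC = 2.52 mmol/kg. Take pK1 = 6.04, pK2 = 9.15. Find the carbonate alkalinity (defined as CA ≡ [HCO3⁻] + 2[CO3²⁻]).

CA = 2.68 mmol/kg

CA = [HCO3⁻] + 2[CO3²⁻] = (α₁ + 2α₂)·DIC
At pH 8.04: [H⁺]/K1 = 10^-2.00 = 0.010000, K2/[H⁺] = 10^-1.11 = 0.077625
α₁ = 1/(1 + 0.010000 + 0.077625) = 1/1.0876 = 0.9194; α₂ = α₁·K2/[H⁺] = 0.07137
α₁ + 2α₂ = 1.0622
CA = 1.0622 × 2.52 = 2.68 mmol/kg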